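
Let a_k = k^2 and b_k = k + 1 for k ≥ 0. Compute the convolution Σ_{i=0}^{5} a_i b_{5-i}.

The convolution is the x^5 coefficient of A(x)B(x).
Σ = 0·6 + 1·5 + 4·4 + 9·3 + 16·2 + 25·1 = 105.

105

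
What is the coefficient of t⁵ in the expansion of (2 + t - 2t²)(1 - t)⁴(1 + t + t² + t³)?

7

(2 + t - 2t²) has coefficients 2,1,-2 for degrees 0…2.
(1 - t)⁴ has coefficients 1,-4,6,-4,1,0 for degrees 0…5.
Finally multiplying by (1 + t + t² + t³), the product of all factors after the first has coefficients 1,-3,3,-1,-1,3 for degrees 0…5.
[t⁵] = 2·3 + 1·(-1) − 2·(-1) = 7.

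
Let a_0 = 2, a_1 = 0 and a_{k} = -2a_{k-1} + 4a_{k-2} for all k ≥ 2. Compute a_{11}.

The ordinary generating function has denominator 1 + 2z - 4z^2.
Iterating the recurrence: a_0,…,a_{11} = 2, 0, 8, -16, 64, -192, 640, -2048, 6656, -21504, 69632, -225280.

-225280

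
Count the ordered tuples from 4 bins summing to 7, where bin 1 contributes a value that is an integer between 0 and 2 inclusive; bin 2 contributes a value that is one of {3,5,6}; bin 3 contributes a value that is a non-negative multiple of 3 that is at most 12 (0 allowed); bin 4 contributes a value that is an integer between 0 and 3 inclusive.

9

The generating function for the choices is (1 + t + t^2)·(t^3 + t^5 + t^6)·(1 + t^3 + t^6 + t^9 + t^12)·(1 + t + t^2 + t^3); the count is [t^7].
(1 + t + t^2) has coefficients 1,1,1 for degrees 0…2.
(t^3 + t^5 + t^6) has coefficients 0,0,0,1,0,1,1,0 for degrees 0…7.
Multiplying by (1 + t^3 + t^6 + t^9 + t^12) gives running coefficients 0,0,0,1,0,1,2,0 for degrees 0…7.
Finally multiplying by (1 + t + t^2 + t^3), the product of all factors after the first has coefficients 0,0,0,1,1,2,4,3 for degrees 0…7.
[t^7] = 1·3 + 1·4 + 1·2 = 9.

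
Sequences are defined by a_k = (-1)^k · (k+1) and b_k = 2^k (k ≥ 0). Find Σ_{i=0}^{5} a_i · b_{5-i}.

12

This is [x^5] in the product of the two ordinary generating functions.
Σ = 1·32 − 2·16 + 3·8 − 4·4 + 5·2 − 6·1 = 12.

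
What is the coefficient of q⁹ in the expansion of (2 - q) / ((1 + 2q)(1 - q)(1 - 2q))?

341

The denominator gives the recurrence a_n = a_(n−1) + 4a_(n−2) − 4a_(n−3) for n ≥ 3; the numerator fixes a_0 = 2, a_1 = 1, a_2 = 9.
Iterating: 2, 1, 9, 5, 37, 21, 149, 85, 597, 341, so a_9 = 341.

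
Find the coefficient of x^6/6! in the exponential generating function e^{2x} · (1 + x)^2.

928

The EGF product rule gives c_6 = Σ_{k_1+k_2=6} C(6; k_1,k_2) · ∏ g_i(k_i), where e^{2x} gives (2)^k; (1+x)^2 gives the falling factorial (2)_k.
g_1(k) for k = 0…6: 1, 2, 4, 8, 16, 32, 64.
g_2(k) for k = 0…6: 1, 2, 2, 0, 0, 0, 0.
c_6 = Σ_k C(6,k)·g_1(k)·g_2(6−k) = 15·16·2 + 6·32·2 + 1·64·1 = 480 + 384 + 64 = 928.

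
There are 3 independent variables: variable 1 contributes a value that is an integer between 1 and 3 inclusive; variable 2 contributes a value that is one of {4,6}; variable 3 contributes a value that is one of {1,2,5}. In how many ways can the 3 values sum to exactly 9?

The generating function for the choices is (x + x^2 + x^3)·(x^4 + x^6)·(x + x^2 + x^5); the count is [x^9].
(x + x^2 + x^3) has coefficients 0,1,1,1 for degrees 0…3.
(x^4 + x^6) has coefficients 0,0,0,0,1,0,1,0,0,0 for degrees 0…9.
Finally multiplying by (x + x^2 + x^5), the product of all factors after the first has coefficients 0,0,0,0,0,1,1,1,1,1 for degrees 0…9.
[x^9] = 1·1 + 1·1 + 1·1 = 3.

3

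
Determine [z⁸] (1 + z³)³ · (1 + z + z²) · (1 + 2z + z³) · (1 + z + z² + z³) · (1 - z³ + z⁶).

(1 + z³)³ has coefficients 1,0,0,3,0,0,3,0,0 for degrees 0…8.
(1 + z + z²) has coefficients 1,1,1,0,0,0,0,0,0 for degrees 0…8.
Multiplying by (1 + 2z + z³) gives running coefficients 1,3,3,3,1,1,0,0,0 for degrees 0…8.
Multiplying by (1 + z + z² + z³) gives running coefficients 1,4,7,10,10,8,5,2,1 for degrees 0…8.
Finally multiplying by (1 - z³ + z⁶), the product of all factors after the first has coefficients 1,4,7,9,6,1,-4,-4,0 for degrees 0…8.
[z⁸] = 1·0 + 3·1 + 3·7 = 24.

24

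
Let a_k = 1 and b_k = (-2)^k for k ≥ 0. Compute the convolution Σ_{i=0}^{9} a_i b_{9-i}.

-341

This is [x^9] in the product of the two ordinary generating functions.
Σ = 1·(-512) + 1·256 + 1·(-128) + 1·64 + 1·(-32) + 1·16 + 1·(-8) + 1·4 + 1·(-2) + 1·1 = -341.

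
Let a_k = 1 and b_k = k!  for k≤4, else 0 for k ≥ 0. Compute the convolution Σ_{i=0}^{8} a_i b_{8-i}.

34

The convolution is the t^8 coefficient of A(t)B(t).
Σ = 1·0 + 1·0 + 1·0 + 1·0 + 1·24 + 1·6 + 1·2 + 1·1 + 1·1 = 34.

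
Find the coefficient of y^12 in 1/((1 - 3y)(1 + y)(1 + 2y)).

242425

Partial fractions give a closed form: a_n = (9/20)·3^n + (-1/4)·(-1)^n + (4/5)·(-2)^n.
At n = 12: a_12 = 242425.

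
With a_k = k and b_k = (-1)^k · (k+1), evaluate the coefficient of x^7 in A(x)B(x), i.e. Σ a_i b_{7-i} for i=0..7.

4

Write out a_i and b_{7-i} for i = 0,…,7 and sum the products.
Σ = 0·(-8) + 1·7 + 2·(-6) + 3·5 + 4·(-4) + 5·3 + 6·(-2) + 7·1 = 4.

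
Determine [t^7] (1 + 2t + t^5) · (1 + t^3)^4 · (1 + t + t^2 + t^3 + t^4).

(1 + 2t + t^5) has coefficients 1,2,0,0,0,1 for degrees 0…5.
(1 + t^3)^4 has coefficients 1,0,0,4,0,0,6,0 for degrees 0…7.
Finally multiplying by (1 + t + t^2 + t^3 + t^4), the product of all factors after the first has coefficients 1,1,1,5,5,4,10,10 for degrees 0…7.
[t^7] = 1·10 + 2·10 + 1·1 = 31.

31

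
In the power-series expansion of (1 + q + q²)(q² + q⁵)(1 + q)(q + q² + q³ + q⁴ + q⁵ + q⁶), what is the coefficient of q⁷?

(1 + q + q²) has coefficients 1,1,1 for degrees 0…2.
(q² + q⁵) has coefficients 0,0,1,0,0,1,0,0 for degrees 0…7.
Multiplying by (1 + q) gives running coefficients 0,0,1,1,0,1,1,0 for degrees 0…7.
Finally multiplying by (q + q² + q³ + q⁴ + q⁵ + q⁶), the product of all factors after the first has coefficients 0,0,0,1,2,2,3,4 for degrees 0…7.
[q⁷] = 1·4 + 1·3 + 1·2 = 9.

9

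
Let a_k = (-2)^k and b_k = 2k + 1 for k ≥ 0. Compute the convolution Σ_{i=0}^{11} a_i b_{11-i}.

Write out a_i and b_{11-i} for i = 0,…,11 and sum the products.
Σ = 1·23 − 2·21 + 4·19 − 8·17 + 16·15 − 32·13 + 64·11 − 128·9 + 256·7 − 512·5 + 1024·3 − 2048·1 = -447.

-447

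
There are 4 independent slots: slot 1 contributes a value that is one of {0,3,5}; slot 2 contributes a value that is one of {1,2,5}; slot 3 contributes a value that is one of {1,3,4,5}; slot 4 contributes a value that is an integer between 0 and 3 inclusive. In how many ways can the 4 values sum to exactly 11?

17

The generating function for the choices is (1 + y^3 + y^5)·(y + y^2 + y^5)·(y + y^3 + y^4 + y^5)·(1 + y + y^2 + y^3); the count is [y^11].
(1 + y^3 + y^5) has coefficients 1,0,0,1,0,1 for degrees 0…5.
(y + y^2 + y^5) has coefficients 0,1,1,0,0,1,0,0,0,0,0,0 for degrees 0…11.
Multiplying by (y + y^3 + y^4 + y^5) gives running coefficients 0,0,1,1,1,2,3,1,1,1,1,0 for degrees 0…11.
Finally multiplying by (1 + y + y^2 + y^3), the product of all factors after the first has coefficients 0,0,1,2,3,5,7,7,7,6,4,3 for degrees 0…11.
[y^11] = 1·3 + 1·7 + 1·7 = 17.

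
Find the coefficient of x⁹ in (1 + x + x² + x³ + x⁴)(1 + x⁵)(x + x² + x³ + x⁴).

(1 + x + x² + x³ + x⁴) has coefficients 1,1,1,1,1 for degrees 0…4.
(1 + x⁵) has coefficients 1,0,0,0,0,1,0,0,0,0 for degrees 0…9.
Finally multiplying by (x + x² + x³ + x⁴), the product of all factors after the first has coefficients 0,1,1,1,1,0,1,1,1,1 for degrees 0…9.
[x⁹] = 1·1 + 1·1 + 1·1 + 1·1 + 1·0 = 4.

4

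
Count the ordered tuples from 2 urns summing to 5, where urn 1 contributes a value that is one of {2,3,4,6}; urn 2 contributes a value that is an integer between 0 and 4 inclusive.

The generating function for the choices is (z² + z³ + z⁴ + z⁶)·(1 + z + z² + z³ + z⁴); the count is [z⁵].
(z² + z³ + z⁴ + z⁶) has coefficients 0,0,1,1,1,0 for degrees 0…5.
(1 + z + z² + z³ + z⁴) has coefficients 1,1,1,1,1,0 for degrees 0…5.
[z⁵] = 1·1 + 1·1 + 1·1 = 3.

3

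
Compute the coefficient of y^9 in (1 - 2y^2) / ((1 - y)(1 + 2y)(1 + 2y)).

The denominator gives the recurrence a_n = −3a_(n−1) + 4a_(n−3) for n ≥ 3; the numerator fixes a_0 = 1, a_1 = -3, a_2 = 7.
Iterating: 1, -3, 7, -17, 39, -89, 199, -441, 967, -2105, so a_9 = -2105.

-2105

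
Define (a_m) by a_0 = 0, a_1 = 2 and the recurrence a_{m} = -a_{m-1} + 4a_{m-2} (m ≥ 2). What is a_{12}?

The ordinary generating function has denominator 1 + x - 4x^2.
Iterating the recurrence: a_0,…,a_{12} = 0, 2, -2, 10, -18, 58, -130, 362, -882, 2330, -5858, 15178, -38610.

-38610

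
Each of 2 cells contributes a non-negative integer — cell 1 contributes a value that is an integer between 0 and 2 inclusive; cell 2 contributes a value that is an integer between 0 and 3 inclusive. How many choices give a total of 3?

The generating function for the choices is (1 + t + t^2)·(1 + t + t^2 + t^3); the count is [t^3].
(1 + t + t^2) has coefficients 1,1,1 for degrees 0…2.
(1 + t + t^2 + t^3) has coefficients 1,1,1,1 for degrees 0…3.
[t^3] = 1·1 + 1·1 + 1·1 = 3.

3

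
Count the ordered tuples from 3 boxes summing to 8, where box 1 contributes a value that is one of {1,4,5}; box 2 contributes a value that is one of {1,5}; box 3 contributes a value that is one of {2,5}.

The generating function for the choices is (q + q^4 + q^5)·(q + q^5)·(q^2 + q^5); the count is [q^8].
(q + q^4 + q^5) has coefficients 0,1,0,0,1,1 for degrees 0…5.
(q + q^5) has coefficients 0,1,0,0,0,1,0,0,0 for degrees 0…8.
Finally multiplying by (q^2 + q^5), the product of all factors after the first has coefficients 0,0,0,1,0,0,1,1,0 for degrees 0…8.
[q^8] = 1·1 + 1·0 + 1·1 = 2.

2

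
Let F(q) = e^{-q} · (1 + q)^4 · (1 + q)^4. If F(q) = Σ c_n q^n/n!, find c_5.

1159

The EGF product rule gives c_5 = Σ_{k_1+k_2+k_3=5} C(5; k_1,k_2,k_3) · ∏ g_i(k_i), where e^{-q} gives (-1)^k; (1+q)^4 gives the falling factorial (4)_k; (1+q)^4 gives the falling factorial (4)_k.
g_1(k) for k = 0…5: 1, -1, 1, -1, 1, -1.
g_2(k) for k = 0…5: 1, 4, 12, 24, 24, 0.
g_3(k) for k = 0…5: 1, 4, 12, 24, 24, 0.
First combine the last two factors: h(k) = Σ_j C(k,j)·g_2(j)·g_3(k−j) for k = 0…5: 1, 8, 56, 336, 1680, 6720.
c_5 = Σ_k C(5,k)·g_1(k)·h(5−k) = 1·1·6720 + 5·(-1)·1680 + 10·1·336 + 10·(-1)·56 + 5·1·8 + 1·(-1)·1 = 6720 − 8400 + 3360 − 560 + 40 − 1 = 1159.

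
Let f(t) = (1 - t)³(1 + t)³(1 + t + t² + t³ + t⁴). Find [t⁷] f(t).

(1 - t)³ has coefficients 1,-3,3,-1 for degrees 0…3.
(1 + t)³ has coefficients 1,3,3,1,0,0,0,0 for degrees 0…7.
Finally multiplying by (1 + t + t² + t³ + t⁴), the product of all factors after the first has coefficients 1,4,7,8,8,7,4,1 for degrees 0…7.
[t⁷] = 1·1 − 3·4 + 3·7 − 1·8 = 2.

2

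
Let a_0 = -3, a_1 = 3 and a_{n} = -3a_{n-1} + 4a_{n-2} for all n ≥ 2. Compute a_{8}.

-78645

The ordinary generating function has denominator 1 + 3y - 4y^2.
Iterating the recurrence: a_0,…,a_{8} = -3, 3, -21, 75, -309, 1227, -4917, 19659, -78645.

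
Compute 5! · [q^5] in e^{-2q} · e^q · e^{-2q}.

-243

The EGF product rule gives c_5 = Σ_{k_1+k_2+k_3=5} C(5; k_1,k_2,k_3) · ∏ g_i(k_i), where e^{-2q} gives (-2)^k; e^q gives (1)^k; e^{-2q} gives (-2)^k.
g_1(k) for k = 0…5: 1, -2, 4, -8, 16, -32.
g_2(k) for k = 0…5: 1, 1, 1, 1, 1, 1.
g_3(k) for k = 0…5: 1, -2, 4, -8, 16, -32.
First combine the last two factors: h(k) = Σ_j C(k,j)·g_2(j)·g_3(k−j) for k = 0…5: 1, -1, 1, -1, 1, -1.
c_5 = Σ_k C(5,k)·g_1(k)·h(5−k) = 1·1·(-1) + 5·(-2)·1 + 10·4·(-1) + 10·(-8)·1 + 5·16·(-1) + 1·(-32)·1 = −1 − 10 − 40 − 80 − 80 − 32 = -243.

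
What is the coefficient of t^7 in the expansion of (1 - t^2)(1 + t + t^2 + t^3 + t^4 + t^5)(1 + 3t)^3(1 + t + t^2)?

(1 - t^2) has coefficients 1,0,-1 for degrees 0…2.
(1 + t + t^2 + t^3 + t^4 + t^5) has coefficients 1,1,1,1,1,1,0,0 for degrees 0…7.
Multiplying by (1 + 3t)^3 gives running coefficients 1,10,37,64,64,64,63,54 for degrees 0…7.
Finally multiplying by (1 + t + t^2), the product of all factors after the first has coefficients 1,11,48,111,165,192,191,181 for degrees 0…7.
[t^7] = 1·181 − 1·192 = -11.

-11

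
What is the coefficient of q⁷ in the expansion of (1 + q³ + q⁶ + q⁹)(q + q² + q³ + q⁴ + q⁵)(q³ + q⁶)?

(1 + q³ + q⁶ + q⁹) has coefficients 1,0,0,1,0,0,1,0 for degrees 0…7.
(q + q² + q³ + q⁴ + q⁵) has coefficients 0,1,1,1,1,1,0,0 for degrees 0…7.
Finally multiplying by (q³ + q⁶), the product of all factors after the first has coefficients 0,0,0,0,1,1,1,2 for degrees 0…7.
[q⁷] = 1·2 + 1·1 + 1·0 = 3.

3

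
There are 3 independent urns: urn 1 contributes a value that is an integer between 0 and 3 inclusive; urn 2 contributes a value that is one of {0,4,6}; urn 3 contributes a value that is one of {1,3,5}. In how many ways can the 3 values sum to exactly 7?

The generating function for the choices is (1 + x + x² + x³)·(1 + x⁴ + x⁶)·(x + x³ + x⁵); the count is [x⁷].
(1 + x + x² + x³) has coefficients 1,1,1,1 for degrees 0…3.
(1 + x⁴ + x⁶) has coefficients 1,0,0,0,1,0,1,0 for degrees 0…7.
Finally multiplying by (x + x³ + x⁵), the product of all factors after the first has coefficients 0,1,0,1,0,2,0,2 for degrees 0…7.
[x⁷] = 1·2 + 1·0 + 1·2 + 1·0 = 4.

4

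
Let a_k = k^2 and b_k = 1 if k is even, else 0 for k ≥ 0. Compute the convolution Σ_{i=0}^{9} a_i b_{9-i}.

The convolution is the x^9 coefficient of A(x)B(x).
Σ = 0·0 + 1·1 + 4·0 + 9·1 + 16·0 + 25·1 + 36·0 + 49·1 + 64·0 + 81·1 = 165.

165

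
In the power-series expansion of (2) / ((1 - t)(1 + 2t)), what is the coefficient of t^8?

Partial fractions give a closed form: a_n = (2/3)·1^n + (4/3)·(-2)^n.
At n = 8: a_8 = 342.

342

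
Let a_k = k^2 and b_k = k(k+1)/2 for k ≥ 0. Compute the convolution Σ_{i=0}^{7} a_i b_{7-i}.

The convolution is the t^7 coefficient of A(t)B(t).
Σ = 0·28 + 1·21 + 4·15 + 9·10 + 16·6 + 25·3 + 36·1 + 49·0 = 378.

378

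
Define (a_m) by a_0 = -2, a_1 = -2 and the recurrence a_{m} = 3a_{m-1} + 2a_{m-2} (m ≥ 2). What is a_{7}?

-5506

The ordinary generating function has denominator 1 - 3z - 2z^2.
Iterating the recurrence: a_0,…,a_{7} = -2, -2, -10, -34, -122, -434, -1546, -5506.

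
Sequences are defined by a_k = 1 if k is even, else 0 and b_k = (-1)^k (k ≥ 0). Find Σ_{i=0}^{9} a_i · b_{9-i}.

-5

This is [x^9] in the product of the two ordinary generating functions.
Σ = 1·(-1) + 0·1 + 1·(-1) + 0·1 + 1·(-1) + 0·1 + 1·(-1) + 0·1 + 1·(-1) + 0·1 = -5.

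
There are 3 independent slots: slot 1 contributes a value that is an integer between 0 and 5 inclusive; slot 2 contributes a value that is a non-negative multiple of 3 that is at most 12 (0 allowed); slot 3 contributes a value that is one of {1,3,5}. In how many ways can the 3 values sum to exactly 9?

6

The generating function for the choices is (1 + t + t^2 + t^3 + t^4 + t^5)·(1 + t^3 + t^6 + t^9 + t^12)·(t + t^3 + t^5); the count is [t^9].
(1 + t + t^2 + t^3 + t^4 + t^5) has coefficients 1,1,1,1,1,1 for degrees 0…5.
(1 + t^3 + t^6 + t^9 + t^12) has coefficients 1,0,0,1,0,0,1,0,0,1 for degrees 0…9.
Finally multiplying by (t + t^3 + t^5), the product of all factors after the first has coefficients 0,1,0,1,1,1,1,1,1,1 for degrees 0…9.
[t^9] = 1·1 + 1·1 + 1·1 + 1·1 + 1·1 + 1·1 = 6.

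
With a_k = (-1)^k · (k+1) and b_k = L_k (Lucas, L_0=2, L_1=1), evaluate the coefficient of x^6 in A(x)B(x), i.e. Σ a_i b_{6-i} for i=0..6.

24

This is [x^6] in the product of the two ordinary generating functions.
Σ = 1·18 − 2·11 + 3·7 − 4·4 + 5·3 − 6·1 + 7·2 = 24.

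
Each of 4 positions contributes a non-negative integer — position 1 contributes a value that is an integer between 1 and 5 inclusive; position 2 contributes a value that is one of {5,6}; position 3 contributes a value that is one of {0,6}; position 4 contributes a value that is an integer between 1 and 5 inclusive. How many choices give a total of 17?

The generating function for the choices is (t + t^2 + t^3 + t^4 + t^5)·(t^5 + t^6)·(1 + t^6)·(t + t^2 + t^3 + t^4 + t^5); the count is [t^17].
(t + t^2 + t^3 + t^4 + t^5) has coefficients 0,1,1,1,1,1 for degrees 0…5.
(t^5 + t^6) has coefficients 0,0,0,0,0,1,1,0,0,0,0,0,0,0,0,0,0,0 for degrees 0…17.
Multiplying by (1 + t^6) gives running coefficients 0,0,0,0,0,1,1,0,0,0,0,1,1,0,0,0,0,0 for degrees 0…17.
Finally multiplying by (t + t^2 + t^3 + t^4 + t^5), the product of all factors after the first has coefficients 0,0,0,0,0,0,1,2,2,2,2,1,1,2,2,2,2,1 for degrees 0…17.
[t^17] = 1·2 + 1·2 + 1·2 + 1·2 + 1·1 = 9.

9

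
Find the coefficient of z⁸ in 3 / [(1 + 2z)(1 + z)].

The denominator gives the recurrence a_n = −3a_(n−1) − 2a_(n−2) for n ≥ 2; the numerator fixes a_0 = 3, a_1 = -9.
Iterating: 3, -9, 21, -45, 93, -189, 381, -765, 1533, so a_8 = 1533.

1533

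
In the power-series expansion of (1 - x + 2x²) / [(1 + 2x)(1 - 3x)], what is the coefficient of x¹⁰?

The denominator gives the recurrence a_n = a_(n−1) + 6a_(n−2) for n ≥ 3; the numerator fixes a_0 = 1, a_1 = 0, a_2 = 8.
Iterating: 1, 0, 8, 8, 56, 104, 440, 1064, 3704, 10088, 32312, so a_10 = 32312.

32312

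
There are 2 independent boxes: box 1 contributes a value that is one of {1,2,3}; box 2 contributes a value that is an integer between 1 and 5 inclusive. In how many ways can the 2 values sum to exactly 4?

3

The generating function for the choices is (y + y^2 + y^3)·(y + y^2 + y^3 + y^4 + y^5); the count is [y^4].
(y + y^2 + y^3) has coefficients 0,1,1,1 for degrees 0…3.
(y + y^2 + y^3 + y^4 + y^5) has coefficients 0,1,1,1,1 for degrees 0…4.
[y^4] = 1·1 + 1·1 + 1·1 = 3.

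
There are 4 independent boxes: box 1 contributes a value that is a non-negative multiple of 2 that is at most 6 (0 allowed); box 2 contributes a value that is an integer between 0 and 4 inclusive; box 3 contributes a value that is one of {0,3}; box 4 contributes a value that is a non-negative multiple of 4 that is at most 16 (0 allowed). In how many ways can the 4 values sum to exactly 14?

10

The generating function for the choices is (1 + t² + t⁴ + t⁶)·(1 + t + t² + t³ + t⁴)·(1 + t³)·(1 + t⁴ + t⁸ + t¹² + t¹⁶); the count is [t¹⁴].
(1 + t² + t⁴ + t⁶) has coefficients 1,0,1,0,1,0,1 for degrees 0…6.
(1 + t + t² + t³ + t⁴) has coefficients 1,1,1,1,1,0,0,0,0,0,0,0,0,0,0 for degrees 0…14.
Multiplying by (1 + t³) gives running coefficients 1,1,1,2,2,1,1,1,0,0,0,0,0,0,0 for degrees 0…14.
Finally multiplying by (1 + t⁴ + t⁸ + t¹² + t¹⁶), the product of all factors after the first has coefficients 1,1,1,2,3,2,2,3,3,2,2,3,3,2,2 for degrees 0…14.
[t¹⁴] = 1·2 + 1·3 + 1·2 + 1·3 = 10.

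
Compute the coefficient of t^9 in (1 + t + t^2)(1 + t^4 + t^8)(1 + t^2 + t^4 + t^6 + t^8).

3

(1 + t + t^2) has coefficients 1,1,1 for degrees 0…2.
(1 + t^4 + t^8) has coefficients 1,0,0,0,1,0,0,0,1,0 for degrees 0…9.
Finally multiplying by (1 + t^2 + t^4 + t^6 + t^8), the product of all factors after the first has coefficients 1,0,1,0,2,0,2,0,3,0 for degrees 0…9.
[t^9] = 1·0 + 1·3 + 1·0 = 3.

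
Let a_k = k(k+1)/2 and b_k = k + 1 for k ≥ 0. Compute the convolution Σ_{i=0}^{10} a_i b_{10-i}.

Write out a_i and b_{10-i} for i = 0,…,10 and sum the products.
Σ = 0·11 + 1·10 + 3·9 + 6·8 + 10·7 + 15·6 + 21·5 + 28·4 + 36·3 + 45·2 + 55·1 = 715.

715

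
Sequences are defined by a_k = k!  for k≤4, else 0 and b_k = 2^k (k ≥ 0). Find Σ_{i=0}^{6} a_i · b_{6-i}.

The convolution is the x^6 coefficient of A(x)B(x).
Σ = 1·64 + 1·32 + 2·16 + 6·8 + 24·4 + 0·2 + 0·1 = 272.

272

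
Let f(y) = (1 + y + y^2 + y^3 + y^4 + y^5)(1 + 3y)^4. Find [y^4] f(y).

256

(1 + y + y^2 + y^3 + y^4 + y^5) has coefficients 1,1,1,1,1 for degrees 0…4.
(1 + 3y)^4 has coefficients 1,12,54,108,81 for degrees 0…4.
[y^4] = 1·81 + 1·108 + 1·54 + 1·12 + 1·1 = 256.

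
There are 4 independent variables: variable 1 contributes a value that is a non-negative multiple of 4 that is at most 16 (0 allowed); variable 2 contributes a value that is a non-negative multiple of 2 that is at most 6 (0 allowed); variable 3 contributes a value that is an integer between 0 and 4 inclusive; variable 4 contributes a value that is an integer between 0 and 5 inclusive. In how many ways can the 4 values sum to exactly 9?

26

The generating function for the choices is (1 + q^4 + q^8 + q^12 + q^16)·(1 + q^2 + q^4 + q^6)·(1 + q + q^2 + q^3 + q^4)·(1 + q + q^2 + q^3 + q^4 + q^5); the count is [q^9].
(1 + q^4 + q^8 + q^12 + q^16) has coefficients 1,0,0,0,1,0,0,0,1,0 for degrees 0…9.
(1 + q^2 + q^4 + q^6) has coefficients 1,0,1,0,1,0,1,0,0,0 for degrees 0…9.
Multiplying by (1 + q + q^2 + q^3 + q^4) gives running coefficients 1,1,2,2,3,2,3,2,2,1 for degrees 0…9.
Finally multiplying by (1 + q + q^2 + q^3 + q^4 + q^5), the product of all factors after the first has coefficients 1,2,4,6,9,11,13,14,14,13 for degrees 0…9.
[q^9] = 1·13 + 1·11 + 1·2 = 26.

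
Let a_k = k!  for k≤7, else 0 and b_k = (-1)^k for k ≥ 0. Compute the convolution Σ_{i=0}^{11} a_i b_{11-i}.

This is [x^11] in the product of the two ordinary generating functions.
Σ = 1·(-1) + 1·1 + 2·(-1) + 6·1 + 24·(-1) + 120·1 + 720·(-1) + 5040·1 + 0·(-1) + 0·1 + 0·(-1) + 0·1 = 4420.

4420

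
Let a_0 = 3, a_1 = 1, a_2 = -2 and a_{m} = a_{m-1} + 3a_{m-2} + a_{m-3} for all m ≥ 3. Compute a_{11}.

1108

The ordinary generating function has denominator 1 - z - 3z^2 - z^3.
Iterating the recurrence: a_0,…,a_{11} = 3, 1, -2, 4, -1, 9, 10, 36, 75, 193, 454, 1108.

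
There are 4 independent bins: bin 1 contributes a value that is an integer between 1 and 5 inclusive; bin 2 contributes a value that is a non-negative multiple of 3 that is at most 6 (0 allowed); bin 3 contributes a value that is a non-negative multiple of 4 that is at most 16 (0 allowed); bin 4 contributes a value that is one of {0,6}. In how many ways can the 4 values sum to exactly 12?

The generating function for the choices is (x + x^2 + x^3 + x^4 + x^5)·(1 + x^3 + x^6)·(1 + x^4 + x^8 + x^12 + x^16)·(1 + x^6); the count is [x^12].
(x + x^2 + x^3 + x^4 + x^5) has coefficients 0,1,1,1,1,1 for degrees 0…5.
(1 + x^3 + x^6) has coefficients 1,0,0,1,0,0,1,0,0,0,0,0,0 for degrees 0…12.
Multiplying by (1 + x^4 + x^8 + x^12 + x^16) gives running coefficients 1,0,0,1,1,0,1,1,1,0,1,1,1 for degrees 0…12.
Finally multiplying by (1 + x^6), the product of all factors after the first has coefficients 1,0,0,1,1,0,2,1,1,1,2,1,2 for degrees 0…12.
[x^12] = 1·1 + 1·2 + 1·1 + 1·1 + 1·1 = 6.

6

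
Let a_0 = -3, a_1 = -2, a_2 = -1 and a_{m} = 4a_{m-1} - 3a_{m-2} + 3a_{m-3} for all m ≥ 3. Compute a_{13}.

-1748182

The ordinary generating function has denominator 1 - 4x + 3x^2 - 3x^3.
Iterating the recurrence: a_0,…,a_{13} = -3, -2, -1, -7, -31, -106, -352, -1183, -3994, -13483, -45499, -153529, -518068, -1748182.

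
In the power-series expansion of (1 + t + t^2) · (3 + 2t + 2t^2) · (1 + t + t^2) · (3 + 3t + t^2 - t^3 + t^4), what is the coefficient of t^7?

15

(1 + t + t^2) has coefficients 1,1,1 for degrees 0…2.
(3 + 2t + 2t^2) has coefficients 3,2,2,0,0,0,0,0 for degrees 0…7.
Multiplying by (1 + t + t^2) gives running coefficients 3,5,7,4,2,0,0,0 for degrees 0…7.
Finally multiplying by (3 + 3t + t^2 - t^3 + t^4), the product of all factors after the first has coefficients 9,24,39,35,23,8,5,2 for degrees 0…7.
[t^7] = 1·2 + 1·5 + 1·8 = 15.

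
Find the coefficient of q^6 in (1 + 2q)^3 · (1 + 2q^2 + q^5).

(1 + 2q)^3 has coefficients 1,6,12,8 for degrees 0…3.
(1 + 2q^2 + q^5) has coefficients 1,0,2,0,0,1,0 for degrees 0…6.
[q^6] = 1·0 + 6·1 + 12·0 + 8·0 = 6.

6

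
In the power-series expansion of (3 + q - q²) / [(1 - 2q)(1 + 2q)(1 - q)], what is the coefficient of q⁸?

1023

Partial fractions give a closed form: a_n = (13/4)·2^n + (3/4)·(-2)^n + (-1)·1^n.
At n = 8: a_8 = 1023.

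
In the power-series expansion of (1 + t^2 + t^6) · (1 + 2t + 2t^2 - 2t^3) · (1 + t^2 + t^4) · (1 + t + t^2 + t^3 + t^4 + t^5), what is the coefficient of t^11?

(1 + t^2 + t^6) has coefficients 1,0,1,0,0,0,1 for degrees 0…6.
(1 + 2t + 2t^2 - 2t^3) has coefficients 1,2,2,-2,0,0,0,0,0,0,0,0 for degrees 0…11.
Multiplying by (1 + t^2 + t^4) gives running coefficients 1,2,3,0,3,0,2,-2,0,0,0,0 for degrees 0…11.
Finally multiplying by (1 + t + t^2 + t^3 + t^4 + t^5), the product of all factors after the first has coefficients 1,3,6,6,9,9,10,6,3,3,0,0 for degrees 0…11.
[t^11] = 1·0 + 1·3 + 1·9 = 12.

12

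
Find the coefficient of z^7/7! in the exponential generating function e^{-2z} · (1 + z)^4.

320

The EGF product rule gives c_7 = Σ_{k_1+k_2=7} C(7; k_1,k_2) · ∏ g_i(k_i), where e^{-2z} gives (-2)^k; (1+z)^4 gives the falling factorial (4)_k.
g_1(k) for k = 0…7: 1, -2, 4, -8, 16, -32, 64, -128.
g_2(k) for k = 0…7: 1, 4, 12, 24, 24, 0, 0, 0.
c_7 = Σ_k C(7,k)·g_1(k)·g_2(7−k) = 35·(-8)·24 + 35·16·24 + 21·(-32)·12 + 7·64·4 + 1·(-128)·1 = −6720 + 13440 − 8064 + 1792 − 128 = 320.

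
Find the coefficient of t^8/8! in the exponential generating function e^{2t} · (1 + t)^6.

1081600

The EGF product rule gives c_8 = Σ_{k_1+k_2=8} C(8; k_1,k_2) · ∏ g_i(k_i), where e^{2t} gives (2)^k; (1+t)^6 gives the falling factorial (6)_k.
g_1(k) for k = 0…8: 1, 2, 4, 8, 16, 32, 64, 128, 256.
g_2(k) for k = 0…8: 1, 6, 30, 120, 360, 720, 720, 0, 0.
c_8 = Σ_k C(8,k)·g_1(k)·g_2(8−k) = 28·4·720 + 56·8·720 + 70·16·360 + 56·32·120 + 28·64·30 + 8·128·6 + 1·256·1 = 80640 + 322560 + 403200 + 215040 + 53760 + 6144 + 256 = 1081600.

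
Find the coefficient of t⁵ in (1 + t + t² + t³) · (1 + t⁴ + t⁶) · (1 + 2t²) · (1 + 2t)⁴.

(1 + t + t² + t³) has coefficients 1,1,1,1 for degrees 0…3.
(1 + t⁴ + t⁶) has coefficients 1,0,0,0,1,0 for degrees 0…5.
Multiplying by (1 + 2t²) gives running coefficients 1,0,2,0,1,0 for degrees 0…5.
Finally multiplying by (1 + 2t)⁴, the product of all factors after the first has coefficients 1,8,26,48,65,72 for degrees 0…5.
[t⁵] = 1·72 + 1·65 + 1·48 + 1·26 = 211.

211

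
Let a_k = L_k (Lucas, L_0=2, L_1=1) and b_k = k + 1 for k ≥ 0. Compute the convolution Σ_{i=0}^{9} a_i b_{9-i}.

507

Write out a_i and b_{9-i} for i = 0,…,9 and sum the products.
Σ = 2·10 + 1·9 + 3·8 + 4·7 + 7·6 + 11·5 + 18·4 + 29·3 + 47·2 + 76·1 = 507.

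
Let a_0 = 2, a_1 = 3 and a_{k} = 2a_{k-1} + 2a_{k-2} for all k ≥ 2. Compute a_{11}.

The ordinary generating function has denominator 1 - 2t - 2t^2.
Iterating the recurrence: a_0,…,a_{11} = 2, 3, 10, 26, 72, 196, 536, 1464, 4000, 10928, 29856, 81568.

81568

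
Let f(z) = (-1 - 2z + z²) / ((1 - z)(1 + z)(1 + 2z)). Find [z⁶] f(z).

Partial fractions give a closed form: a_n = (-1/3)·1^n + (-1)·(-1)^n + (1/3)·(-2)^n.
At n = 6: a_6 = 20.

20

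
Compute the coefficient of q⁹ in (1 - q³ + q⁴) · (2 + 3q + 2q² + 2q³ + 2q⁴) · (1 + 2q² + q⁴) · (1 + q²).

3

(1 - q³ + q⁴) has coefficients 1,0,0,-1,1 for degrees 0…4.
(2 + 3q + 2q² + 2q³ + 2q⁴) has coefficients 2,3,2,2,2,0,0,0,0,0 for degrees 0…9.
Multiplying by (1 + 2q² + q⁴) gives running coefficients 2,3,6,8,8,7,6,2,2,0 for degrees 0…9.
Finally multiplying by (1 + q²), the product of all factors after the first has coefficients 2,3,8,11,14,15,14,9,8,2 for degrees 0…9.
[q⁹] = 1·2 − 1·14 + 1·15 = 3.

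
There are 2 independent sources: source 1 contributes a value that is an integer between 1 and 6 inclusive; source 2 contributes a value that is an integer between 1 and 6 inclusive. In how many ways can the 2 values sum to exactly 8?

The generating function for the choices is (t + t² + t³ + t⁴ + t⁵ + t⁶)·(t + t² + t³ + t⁴ + t⁵ + t⁶); the count is [t⁸].
(t + t² + t³ + t⁴ + t⁵ + t⁶) has coefficients 0,1,1,1,1,1,1 for degrees 0…6.
(t + t² + t³ + t⁴ + t⁵ + t⁶) has coefficients 0,1,1,1,1,1,1,0,0 for degrees 0…8.
[t⁸] = 1·0 + 1·1 + 1·1 + 1·1 + 1·1 + 1·1 = 5.

5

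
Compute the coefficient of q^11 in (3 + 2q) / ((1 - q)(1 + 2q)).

Partial fractions give a closed form: a_n = (5/3)·1^n + (4/3)·(-2)^n.
At n = 11: a_11 = -2729.

-2729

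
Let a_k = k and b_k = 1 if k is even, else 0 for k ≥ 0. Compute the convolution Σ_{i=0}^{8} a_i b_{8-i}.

This is [x^8] in the product of the two ordinary generating functions.
Σ = 0·1 + 1·0 + 2·1 + 3·0 + 4·1 + 5·0 + 6·1 + 7·0 + 8·1 = 20.

20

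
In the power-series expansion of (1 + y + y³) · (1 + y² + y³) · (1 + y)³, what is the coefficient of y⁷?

(1 + y + y³) has coefficients 1,1,0,1 for degrees 0…3.
(1 + y² + y³) has coefficients 1,0,1,1,0,0,0,0 for degrees 0…7.
Finally multiplying by (1 + y)³, the product of all factors after the first has coefficients 1,3,4,5,6,4,1,0 for degrees 0…7.
[y⁷] = 1·0 + 1·1 + 1·6 = 7.

7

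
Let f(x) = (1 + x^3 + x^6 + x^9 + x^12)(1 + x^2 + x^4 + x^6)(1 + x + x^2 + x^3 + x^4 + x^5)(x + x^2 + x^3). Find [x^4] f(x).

6

(1 + x^3 + x^6 + x^9 + x^12) has coefficients 1,0,0,1,0 for degrees 0…4.
(1 + x^2 + x^4 + x^6) has coefficients 1,0,1,0,1 for degrees 0…4.
Multiplying by (1 + x + x^2 + x^3 + x^4 + x^5) gives running coefficients 1,1,2,2,3 for degrees 0…4.
Finally multiplying by (x + x^2 + x^3), the product of all factors after the first has coefficients 0,1,2,4,5 for degrees 0…4.
[x^4] = 1·5 + 1·1 = 6.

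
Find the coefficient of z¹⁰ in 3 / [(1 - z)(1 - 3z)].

Partial fractions give a closed form: a_n = (-3/2)·1^n + (9/2)·3^n.
At n = 10: a_10 = 265719.

265719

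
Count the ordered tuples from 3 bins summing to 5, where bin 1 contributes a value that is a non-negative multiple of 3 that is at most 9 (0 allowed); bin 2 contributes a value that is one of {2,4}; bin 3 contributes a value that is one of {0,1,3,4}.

3

The generating function for the choices is (1 + x^3 + x^6 + x^9)·(x^2 + x^4)·(1 + x + x^3 + x^4); the count is [x^5].
(1 + x^3 + x^6 + x^9) has coefficients 1,0,0,1,0,0 for degrees 0…5.
(x^2 + x^4) has coefficients 0,0,1,0,1,0 for degrees 0…5.
Finally multiplying by (1 + x + x^3 + x^4), the product of all factors after the first has coefficients 0,0,1,1,1,2 for degrees 0…5.
[x^5] = 1·2 + 1·1 = 3.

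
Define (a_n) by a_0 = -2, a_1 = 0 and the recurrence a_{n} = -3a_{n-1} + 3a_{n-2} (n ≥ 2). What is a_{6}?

The ordinary generating function has denominator 1 + 3z - 3z^2.
Iterating the recurrence: a_0,…,a_{6} = -2, 0, -6, 18, -72, 270, -1026.

-1026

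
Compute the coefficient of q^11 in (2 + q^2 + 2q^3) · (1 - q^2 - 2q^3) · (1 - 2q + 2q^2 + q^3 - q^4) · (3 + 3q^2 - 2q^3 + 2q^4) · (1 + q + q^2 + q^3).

-28

(2 + q^2 + 2q^3) has coefficients 2,0,1,2 for degrees 0…3.
(1 - q^2 - 2q^3) has coefficients 1,0,-1,-2,0,0,0,0,0,0,0,0 for degrees 0…11.
Multiplying by (1 - 2q + 2q^2 + q^3 - q^4) gives running coefficients 1,-2,1,1,1,-5,-1,2,0,0,0,0 for degrees 0…11.
Multiplying by (3 + 3q^2 - 2q^3 + 2q^4) gives running coefficients 3,-6,6,-5,12,-18,0,-9,9,-2,-6,4 for degrees 0…11.
Finally multiplying by (1 + q + q^2 + q^3), the product of all factors after the first has coefficients 3,-3,3,-2,7,-5,-11,-15,-18,-2,-8,5 for degrees 0…11.
[q^11] = 2·5 + 1·(-2) + 2·(-18) = -28.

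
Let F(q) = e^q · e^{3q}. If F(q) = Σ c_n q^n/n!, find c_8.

65536

The EGF product rule gives c_8 = Σ_{k_1+k_2=8} C(8; k_1,k_2) · ∏ g_i(k_i), where e^q gives (1)^k; e^{3q} gives (3)^k.
g_1(k) for k = 0…8: 1, 1, 1, 1, 1, 1, 1, 1, 1.
g_2(k) for k = 0…8: 1, 3, 9, 27, 81, 243, 729, 2187, 6561.
c_8 = Σ_k C(8,k)·g_1(k)·g_2(8−k) = 1·1·6561 + 8·1·2187 + 28·1·729 + 56·1·243 + 70·1·81 + 56·1·27 + 28·1·9 + 8·1·3 + 1·1·1 = 6561 + 17496 + 20412 + 13608 + 5670 + 1512 + 252 + 24 + 1 = 65536.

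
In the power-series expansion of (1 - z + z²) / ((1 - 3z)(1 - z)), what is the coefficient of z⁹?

22963

The denominator gives the recurrence a_n = 4a_(n−1) − 3a_(n−2) for n ≥ 3; the numerator fixes a_0 = 1, a_1 = 3, a_2 = 10.
Iterating: 1, 3, 10, 31, 94, 283, 850, 2551, 7654, 22963, so a_9 = 22963.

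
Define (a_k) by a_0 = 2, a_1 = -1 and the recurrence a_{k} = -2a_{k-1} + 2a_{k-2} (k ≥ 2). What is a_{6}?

The ordinary generating function has denominator 1 + 2x - 2x^2.
Iterating the recurrence: a_0,…,a_{6} = 2, -1, 6, -14, 40, -108, 296.

296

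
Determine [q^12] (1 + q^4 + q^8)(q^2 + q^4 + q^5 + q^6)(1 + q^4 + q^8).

3

(1 + q^4 + q^8) has coefficients 1,0,0,0,1,0,0,0,1 for degrees 0…8.
(q^2 + q^4 + q^5 + q^6) has coefficients 0,0,1,0,1,1,1,0,0,0,0,0,0 for degrees 0…12.
Finally multiplying by (1 + q^4 + q^8), the product of all factors after the first has coefficients 0,0,1,0,1,1,2,0,1,1,2,0,1 for degrees 0…12.
[q^12] = 1·1 + 1·1 + 1·1 = 3.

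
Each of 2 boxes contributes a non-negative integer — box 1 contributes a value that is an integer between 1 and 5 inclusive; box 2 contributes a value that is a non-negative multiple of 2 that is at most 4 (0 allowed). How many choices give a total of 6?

The generating function for the choices is (t + t^2 + t^3 + t^4 + t^5)·(1 + t^2 + t^4); the count is [t^6].
(t + t^2 + t^3 + t^4 + t^5) has coefficients 0,1,1,1,1,1 for degrees 0…5.
(1 + t^2 + t^4) has coefficients 1,0,1,0,1,0,0 for degrees 0…6.
[t^6] = 1·0 + 1·1 + 1·0 + 1·1 + 1·0 = 2.

2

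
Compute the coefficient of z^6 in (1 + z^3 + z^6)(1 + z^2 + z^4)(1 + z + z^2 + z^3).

(1 + z^3 + z^6) has coefficients 1,0,0,1,0,0,1 for degrees 0…6.
(1 + z^2 + z^4) has coefficients 1,0,1,0,1,0,0 for degrees 0…6.
Finally multiplying by (1 + z + z^2 + z^3), the product of all factors after the first has coefficients 1,1,2,2,2,2,1 for degrees 0…6.
[z^6] = 1·1 + 1·2 + 1·1 = 4.

4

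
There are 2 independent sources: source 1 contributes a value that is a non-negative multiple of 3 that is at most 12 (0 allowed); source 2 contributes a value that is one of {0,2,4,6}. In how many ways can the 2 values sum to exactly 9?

2

The generating function for the choices is (1 + t^3 + t^6 + t^9 + t^12)·(1 + t^2 + t^4 + t^6); the count is [t^9].
(1 + t^3 + t^6 + t^9 + t^12) has coefficients 1,0,0,1,0,0,1,0,0,1 for degrees 0…9.
(1 + t^2 + t^4 + t^6) has coefficients 1,0,1,0,1,0,1,0,0,0 for degrees 0…9.
[t^9] = 1·0 + 1·1 + 1·0 + 1·1 = 2.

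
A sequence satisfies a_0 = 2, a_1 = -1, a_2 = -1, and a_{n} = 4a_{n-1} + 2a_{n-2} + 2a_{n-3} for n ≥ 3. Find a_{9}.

-22816

The ordinary generating function has denominator 1 - 4x - 2x^2 - 2x^3.
Iterating the recurrence: a_0,…,a_{9} = 2, -1, -1, -2, -12, -54, -244, -1108, -5028, -22816.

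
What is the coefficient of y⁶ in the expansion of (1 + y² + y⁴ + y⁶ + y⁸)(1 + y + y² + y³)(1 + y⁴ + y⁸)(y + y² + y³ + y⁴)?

(1 + y² + y⁴ + y⁶ + y⁸) has coefficients 1,0,1,0,1,0,1 for degrees 0…6.
(1 + y + y² + y³) has coefficients 1,1,1,1,0,0,0 for degrees 0…6.
Multiplying by (1 + y⁴ + y⁸) gives running coefficients 1,1,1,1,1,1,1 for degrees 0…6.
Finally multiplying by (y + y² + y³ + y⁴), the product of all factors after the first has coefficients 0,1,2,3,4,4,4 for degrees 0…6.
[y⁶] = 1·4 + 1·4 + 1·2 + 1·0 = 10.

10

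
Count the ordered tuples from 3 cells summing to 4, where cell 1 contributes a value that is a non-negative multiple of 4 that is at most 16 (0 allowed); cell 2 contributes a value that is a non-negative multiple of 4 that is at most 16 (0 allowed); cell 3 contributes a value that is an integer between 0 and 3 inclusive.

2

The generating function for the choices is (1 + x^4 + x^8 + x^12 + x^16)·(1 + x^4 + x^8 + x^12 + x^16)·(1 + x + x^2 + x^3); the count is [x^4].
(1 + x^4 + x^8 + x^12 + x^16) has coefficients 1,0,0,0,1 for degrees 0…4.
(1 + x^4 + x^8 + x^12 + x^16) has coefficients 1,0,0,0,1 for degrees 0…4.
Finally multiplying by (1 + x + x^2 + x^3), the product of all factors after the first has coefficients 1,1,1,1,1 for degrees 0…4.
[x^4] = 1·1 + 1·1 = 2.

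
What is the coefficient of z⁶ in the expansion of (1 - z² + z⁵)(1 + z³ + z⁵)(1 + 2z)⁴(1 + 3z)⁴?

(1 - z² + z⁵) has coefficients 1,0,-1,0,0,1 for degrees 0…5.
(1 + z³ + z⁵) has coefficients 1,0,0,1,0,1,0 for degrees 0…6.
Multiplying by (1 + 2z)⁴ gives running coefficients 1,8,24,33,24,25,40 for degrees 0…6.
Finally multiplying by (1 + 3z)⁴, the product of all factors after the first has coefficients 1,20,174,861,2661,5335,7144 for degrees 0…6.
[z⁶] = 1·7144 − 1·2661 + 1·20 = 4503.

4503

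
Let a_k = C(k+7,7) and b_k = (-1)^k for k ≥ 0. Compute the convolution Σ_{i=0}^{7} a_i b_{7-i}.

Write out a_i and b_{7-i} for i = 0,…,7 and sum the products.
Σ = 1·(-1) + 8·1 + 36·(-1) + 120·1 + 330·(-1) + 792·1 + 1716·(-1) + 3432·1 = 2269.

2269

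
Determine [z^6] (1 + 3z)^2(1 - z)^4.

(1 + 3z)^2 has coefficients 1,6,9 for degrees 0…2.
(1 - z)^4 has coefficients 1,-4,6,-4,1,0,0 for degrees 0…6.
[z^6] = 1·0 + 6·0 + 9·1 = 9.

9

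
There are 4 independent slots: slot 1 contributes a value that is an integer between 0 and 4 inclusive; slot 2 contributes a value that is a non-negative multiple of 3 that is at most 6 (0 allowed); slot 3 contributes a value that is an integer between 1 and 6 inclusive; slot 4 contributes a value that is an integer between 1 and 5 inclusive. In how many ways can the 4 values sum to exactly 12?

The generating function for the choices is (1 + q + q² + q³ + q⁴)·(1 + q³ + q⁶)·(q + q² + q³ + q⁴ + q⁵ + q⁶)·(q + q² + q³ + q⁴ + q⁵); the count is [q¹²].
(1 + q + q² + q³ + q⁴) has coefficients 1,1,1,1,1 for degrees 0…4.
(1 + q³ + q⁶) has coefficients 1,0,0,1,0,0,1,0,0,0,0,0,0 for degrees 0…12.
Multiplying by (q + q² + q³ + q⁴ + q⁵ + q⁶) gives running coefficients 0,1,1,1,2,2,2,2,2,2,1,1,1 for degrees 0…12.
Finally multiplying by (q + q² + q³ + q⁴ + q⁵), the product of all factors after the first has coefficients 0,0,1,2,3,5,7,8,9,10,10,9,8 for degrees 0…12.
[q¹²] = 1·8 + 1·9 + 1·10 + 1·10 + 1·9 = 46.

46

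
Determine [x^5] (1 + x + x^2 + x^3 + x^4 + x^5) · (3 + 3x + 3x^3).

(1 + x + x^2 + x^3 + x^4 + x^5) has coefficients 1,1,1,1,1,1 for degrees 0…5.
(3 + 3x + 3x^3) has coefficients 3,3,0,3,0,0 for degrees 0…5.
[x^5] = 1·0 + 1·0 + 1·3 + 1·0 + 1·3 + 1·3 = 9.

9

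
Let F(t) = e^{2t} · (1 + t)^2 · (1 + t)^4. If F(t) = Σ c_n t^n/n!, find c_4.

2248

The EGF product rule gives c_4 = Σ_{k_1+k_2+k_3=4} C(4; k_1,k_2,k_3) · ∏ g_i(k_i), where e^{2t} gives (2)^k; (1+t)^2 gives the falling factorial (2)_k; (1+t)^4 gives the falling factorial (4)_k.
g_1(k) for k = 0…4: 1, 2, 4, 8, 16.
g_2(k) for k = 0…4: 1, 2, 2, 0, 0.
g_3(k) for k = 0…4: 1, 4, 12, 24, 24.
First combine the last two factors: h(k) = Σ_j C(k,j)·g_2(j)·g_3(k−j) for k = 0…4: 1, 6, 30, 120, 360.
c_4 = Σ_k C(4,k)·g_1(k)·h(4−k) = 1·1·360 + 4·2·120 + 6·4·30 + 4·8·6 + 1·16·1 = 360 + 960 + 720 + 192 + 16 = 2248.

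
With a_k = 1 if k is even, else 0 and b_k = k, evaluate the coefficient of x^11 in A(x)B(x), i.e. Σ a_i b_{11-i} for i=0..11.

36

Write out a_i and b_{11-i} for i = 0,…,11 and sum the products.
Σ = 1·11 + 0·10 + 1·9 + 0·8 + 1·7 + 0·6 + 1·5 + 0·4 + 1·3 + 0·2 + 1·1 + 0·0 = 36.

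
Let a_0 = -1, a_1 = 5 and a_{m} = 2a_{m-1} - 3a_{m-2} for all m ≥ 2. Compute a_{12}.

-3089

The ordinary generating function has denominator 1 - 2z + 3z^2.
Iterating the recurrence: a_0,…,a_{12} = -1, 5, 13, 11, -17, -67, -83, 35, 319, 533, 109, -1381, -3089.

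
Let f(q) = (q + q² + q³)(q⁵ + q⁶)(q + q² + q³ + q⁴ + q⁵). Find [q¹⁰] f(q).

(q + q² + q³) has coefficients 0,1,1,1 for degrees 0…3.
(q⁵ + q⁶) has coefficients 0,0,0,0,0,1,1,0,0,0,0 for degrees 0…10.
Finally multiplying by (q + q² + q³ + q⁴ + q⁵), the product of all factors after the first has coefficients 0,0,0,0,0,0,1,2,2,2,2 for degrees 0…10.
[q¹⁰] = 1·2 + 1·2 + 1·2 = 6.

6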